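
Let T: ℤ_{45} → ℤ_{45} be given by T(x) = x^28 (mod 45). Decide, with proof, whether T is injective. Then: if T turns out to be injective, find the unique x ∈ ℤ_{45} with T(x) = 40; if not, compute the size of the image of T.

8

T(3): Repeated squaring mod 45: 3^1 ≡ 3, 3^2 ≡ 3² = 9, 3^4 ≡ 9² = 81 ≡ 36, 3^8 ≡ 36² = 1296 ≡ 36, 3^16 ≡ 36² = 1296 ≡ 36. Since 28 = 16 + 8 + 4, 3^28 ≡ 36·36·36: 36·36 = 1296 ≡ 36, then 36·36 = 1296 ≡ 36. So 3^28 ≡ 36 (mod 45).
T(6): Repeated squaring mod 45: 6^1 ≡ 6, 6^2 ≡ 6² = 36, 6^4 ≡ 36² = 1296 ≡ 36, 6^8 ≡ 36² = 1296 ≡ 36, 6^16 ≡ 36² = 1296 ≡ 36. Since 28 = 16 + 8 + 4, 6^28 ≡ 36·36·36: 36·36 = 1296 ≡ 36, then 36·36 = 1296 ≡ 36. So 6^28 ≡ 36 (mod 45).
So T(3) = T(6) = 36 while 3 ≠ 6, hence T is not injective.
Since T is not injective, we determine |image(T)|. Computing x^28 mod 45 for each x (by repeated squaring, reducing mod 45 at every step), the values T(0), T(1), …, T(44) are: 0, 1, 16, 36, 31, 40, 36, 16, 1, 36, 10, 16, 36, 31, 31, 0, 16, 1, 36, 1, 25, 36, 31, 31, 36, 25, 1, 36, 1, 16, 0, 31, 31, 36, 16, 10, 36, 1, 16, 36, 40, 31, 36, 16, 1.
The distinct values are {0, 1, 10, 16, 25, 31, 36, 40}; there are 8 of them.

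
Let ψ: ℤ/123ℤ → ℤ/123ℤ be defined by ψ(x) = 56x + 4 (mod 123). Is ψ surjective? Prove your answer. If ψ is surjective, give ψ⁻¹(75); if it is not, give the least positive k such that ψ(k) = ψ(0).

43

Since gcd(56, 123) = 1, 56 is invertible modulo 123. Euclid's algorithm: 123 = 2·56 + 11, 56 = 5·11 + 1; back-substituting gives 1 = 11·56 − 5·123, so 56⁻¹ ≡ 11 (mod 123).
For any y ∈ ℤ/123ℤ, x = 11(y − 4) mod 123 satisfies ψ(x) = 56·11(y − 4) + 4 ≡ y (since 56·11 ≡ 1 mod 123). So every y has a preimage.
Therefore ψ is surjective.
Since ψ is surjective, we compute ψ⁻¹(75): solve 56x + 4 ≡ 75 (mod 123), i.e. 56x ≡ 71 (mod 123).
Multiplying by 56⁻¹ = 11 gives x ≡ 11·71 = 781 = 6·123 + 43 ≡ 43 (mod 123).
Check: ψ(43) = 56·43 + 4 = 2412 = 19·123 + 75 ≡ 75 (mod 123).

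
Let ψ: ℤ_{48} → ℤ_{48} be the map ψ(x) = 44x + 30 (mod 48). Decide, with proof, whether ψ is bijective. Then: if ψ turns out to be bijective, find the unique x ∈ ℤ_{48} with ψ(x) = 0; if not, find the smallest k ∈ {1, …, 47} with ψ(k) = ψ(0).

12

Recall: ψ is injective if ψ(s) = ψ(t) implies s = t.
We have gcd(44, 48) = 4 > 1. Taking s = 0 and t = 12: ψ(0) = 30 and ψ(12) = 44·12 + 30 = 558 ≡ 30 (mod 48).
So ψ(0) = ψ(12) while 0 ≠ 12, therefore ψ is not injective, hence not bijective.
Since ψ is not bijective, we find the least positive k with ψ(k) = ψ(0): this means 44k ≡ 0 (mod 48), i.e. 48 ∣ 44k. Since gcd(44, 48) = 4, dividing through by 4 this holds exactly when 12 ∣ 11k, and as gcd(11, 12) = 1, exactly when 12 ∣ k.
The smallest positive such k is 12.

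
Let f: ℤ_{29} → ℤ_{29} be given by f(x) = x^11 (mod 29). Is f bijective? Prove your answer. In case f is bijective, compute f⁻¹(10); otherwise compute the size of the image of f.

11

Since 29 is prime, the nonzero elements of ℤ_{29} form a cyclic group of order 28.
As gcd(11, 28) = 1, raising to the 11th power is a bijection on this group: if a^11 ≡ b^11 then (ab^{−1})^11 = 1, and the only element of order dividing gcd(11, 28) = 1 is 1, so a = b.
With f(0) = 0 this makes f injective on all of ℤ_{29}, hence bijective (finite equal-size domain and codomain). In particular f is bijective.
Since f is bijective, we find the preimage of 10. The inverse of x ↦ x^11 on (ℤ_{29})^× is x ↦ x^23, because 11·23 = 253 = 9·28 + 1 ≡ 1 (mod 28) and x^{28} = 1 for x ≠ 0 (Fermat). So f⁻¹(10) = 10^23 mod 29.
Repeated squaring mod 29: 10^1 ≡ 10, 10^2 ≡ 10² = 100 ≡ 13, 10^4 ≡ 13² = 169 ≡ 24, 10^8 ≡ 24² = 576 ≡ 25, 10^16 ≡ 25² = 625 ≡ 16. Since 23 = 16 + 4 + 2 + 1, 10^23 ≡ 16·24·13·10: 16·24 = 384 ≡ 7, then 7·13 = 91 ≡ 4, then 4·10 = 40 ≡ 11. So 10^23 ≡ 11 (mod 29).
Hence f⁻¹(10) = 11.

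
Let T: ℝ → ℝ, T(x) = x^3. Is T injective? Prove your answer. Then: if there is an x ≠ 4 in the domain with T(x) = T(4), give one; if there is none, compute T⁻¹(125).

5

On ℝ, x ↦ x^3 is strictly increasing (since 3 is odd), so T(u) = T(v) forces u = v. Hence T is injective.
Since x ↦ x^3 is strictly increasing on ℝ, it is injective there, so no x ≠ 4 in the domain has T(x) = T(4). We therefore compute T⁻¹(125) = 125^{1/3} = 5 (indeed 5^3 = 125).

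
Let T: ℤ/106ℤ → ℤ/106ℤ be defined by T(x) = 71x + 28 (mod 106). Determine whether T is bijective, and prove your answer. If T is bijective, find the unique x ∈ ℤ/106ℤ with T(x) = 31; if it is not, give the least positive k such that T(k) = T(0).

9

Suppose T(x_1) = T(x_2) in ℤ/106ℤ. Then 71x_1 + 28 ≡ 71x_2 + 28 (mod 106), thus 71(x_1 − x_2) ≡ 0 (mod 106).
Since gcd(71, 106) = 1, 71 is invertible modulo 106, so x_1 − x_2 ≡ 0 (mod 106), i.e. x_1 = x_2.
We now compute 71⁻¹ mod 106 explicitly. Euclid's algorithm: 106 = 1·71 + 35, 71 = 2·35 + 1; back-substituting gives 1 = 3·71 − 2·106, so 71⁻¹ ≡ 3 (mod 106).
For any y ∈ ℤ/106ℤ, x = 3(y − 28) mod 106 satisfies T(x) = 71·3(y − 28) + 28 ≡ y (since 71·3 ≡ 1 mod 106). So every y has a preimage.
Hence T is bijective.
Since T is bijective, we compute T⁻¹(31): solve 71x + 28 ≡ 31 (mod 106), i.e. 71x ≡ 3 (mod 106).
Multiplying by 71⁻¹ = 3 gives x ≡ 3·3 = 9 ≡ 9 (mod 106).
Check: T(9) = 71·9 + 28 = 667 = 6·106 + 31 ≡ 31 (mod 106).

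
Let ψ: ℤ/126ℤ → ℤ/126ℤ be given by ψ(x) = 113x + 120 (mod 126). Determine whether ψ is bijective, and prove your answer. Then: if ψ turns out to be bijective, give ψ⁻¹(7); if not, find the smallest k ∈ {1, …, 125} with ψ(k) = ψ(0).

If ψ(x_1) = ψ(x_2), then 113x_1 ≡ 113x_2 (mod 126). Because gcd(113, 126) = 1, we may cancel 113 to get x_1 ≡ x_2 (mod 126).
We now compute 113⁻¹ mod 126 explicitly. Euclid's algorithm: 126 = 1·113 + 13, 113 = 8·13 + 9, 13 = 1·9 + 4, 9 = 2·4 + 1; back-substituting gives 1 = 29·113 − 26·126, so 113⁻¹ ≡ 29 (mod 126).
For any y ∈ ℤ/126ℤ, x = 29(y − 120) mod 126 satisfies ψ(x) = 113·29(y − 120) + 120 ≡ y (since 113·29 ≡ 1 mod 126). So every y has a preimage.
Thus ψ is bijective.
Since ψ is bijective, we compute ψ⁻¹(7): solve 113x + 120 ≡ 7 (mod 126), i.e. 113x ≡ 13 (mod 126).
Multiplying by 113⁻¹ = 29 gives x ≡ 29·13 = 377 = 2·126 + 125 ≡ 125 (mod 126).
Check: ψ(125) = 113·125 + 120 = 14245 = 113·126 + 7 ≡ 7 (mod 126).

125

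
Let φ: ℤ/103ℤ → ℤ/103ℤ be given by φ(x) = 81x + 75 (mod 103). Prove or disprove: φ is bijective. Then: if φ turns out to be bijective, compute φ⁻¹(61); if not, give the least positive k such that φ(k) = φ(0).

10

Suppose φ(u) = φ(v) in ℤ/103ℤ. Then 81u + 75 ≡ 81v + 75 (mod 103), hence 81(u − v) ≡ 0 (mod 103).
Since gcd(81, 103) = 1, 81 is invertible modulo 103, hence u − v ≡ 0 (mod 103), i.e. u = v.
We now compute 81⁻¹ mod 103 explicitly. Euclid's algorithm: 103 = 1·81 + 22, 81 = 3·22 + 15, 22 = 1·15 + 7, 15 = 2·7 + 1; back-substituting gives 1 = 14·81 − 11·103, so 81⁻¹ ≡ 14 (mod 103).
For any y ∈ ℤ/103ℤ, x = 14(y − 75) mod 103 satisfies φ(x) = 81·14(y − 75) + 75 ≡ y (since 81·14 ≡ 1 mod 103). So every y has a preimage.
So φ is bijective.
Since φ is bijective, we find φ⁻¹(61): we need 81x ≡ 61 − 75 ≡ 89 (mod 103). Using 81⁻¹ = 14: x ≡ 14·89 = 1246 = 12·103 + 10, so x = 10.
Check: φ(10) = 81·10 + 75 = 885 = 8·103 + 61 ≡ 61 (mod 103).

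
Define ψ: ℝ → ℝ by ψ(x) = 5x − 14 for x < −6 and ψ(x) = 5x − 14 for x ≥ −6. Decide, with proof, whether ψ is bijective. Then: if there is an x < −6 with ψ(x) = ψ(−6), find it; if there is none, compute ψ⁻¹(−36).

-22/5

Both pieces are strictly increasing (slopes 5 and 5), so each is injective on its own interval.
The left piece maps (−∞, −6) onto (−∞, −44); the right piece maps [−6, ∞) onto [−44, ∞).
Since −44 = −44, the images partition ℝ: ψ is injective and surjective, hence bijective.
Because the two images are disjoint, no x < −6 has ψ(x) = ψ(−6), so we compute ψ⁻¹(−36): −36 lies in [−44, ∞), so solve 5x − 14 = −36: x = (−36 + 14)/5 = −22/5.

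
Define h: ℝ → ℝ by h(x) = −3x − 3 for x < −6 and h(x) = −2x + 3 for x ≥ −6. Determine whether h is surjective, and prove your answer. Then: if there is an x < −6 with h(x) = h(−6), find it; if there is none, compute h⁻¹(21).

-8

Both pieces are strictly decreasing (slopes −3 and −2), so each is injective on its own interval.
The left piece maps (−∞, −6) onto (15, ∞); the right piece maps [−6, ∞) onto (−∞, 15].
These images together cover ℝ, so h is surjective.
Because the two images are disjoint, no x < −6 has h(x) = h(−6), so we compute h⁻¹(21): 21 lies in (15, ∞), so solve −3x − 3 = 21: x = (21 + 3)/(−3) = −8.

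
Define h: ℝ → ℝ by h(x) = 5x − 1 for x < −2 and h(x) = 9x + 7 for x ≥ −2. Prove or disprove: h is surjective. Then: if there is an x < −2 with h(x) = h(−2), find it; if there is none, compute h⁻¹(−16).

-3

Both pieces are strictly increasing (slopes 5 and 9), so each is injective on its own interval.
The left piece maps (−∞, −2) onto (−∞, −11); the right piece maps [−2, ∞) onto [−11, ∞).
These images together cover ℝ, so h is surjective.
Because the two images are disjoint, no x < −2 has h(x) = h(−2), so we compute h⁻¹(−16): −16 lies in (−∞, −11), so solve 5x − 1 = −16: x = (−16 + 1)/5 = −3.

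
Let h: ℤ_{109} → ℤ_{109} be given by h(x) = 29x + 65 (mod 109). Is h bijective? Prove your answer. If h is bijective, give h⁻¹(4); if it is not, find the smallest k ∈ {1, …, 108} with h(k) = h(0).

43

Suppose h(u) = h(v) in ℤ_{109}. Then 29u + 65 ≡ 29v + 65 (mod 109), thus 29(u − v) ≡ 0 (mod 109).
Since gcd(29, 109) = 1, 29 is invertible modulo 109, so u − v ≡ 0 (mod 109), i.e. u = v.
We now compute 29⁻¹ mod 109 explicitly. Euclid's algorithm: 109 = 3·29 + 22, 29 = 1·22 + 7, 22 = 3·7 + 1; back-substituting gives 1 = 94·29 − 25·109, so 29⁻¹ ≡ 94 (mod 109).
For any y ∈ ℤ_{109}, x = 94(y − 65) mod 109 satisfies h(x) = 29·94(y − 65) + 65 ≡ y (since 29·94 ≡ 1 mod 109). So every y has a preimage.
Therefore h is bijective.
Since h is bijective, we compute h⁻¹(4): solve 29x + 65 ≡ 4 (mod 109), i.e. 29x ≡ 48 (mod 109).
Multiplying by 29⁻¹ = 94 gives x ≡ 94·48 = 4512 = 41·109 + 43 ≡ 43 (mod 109).
Check: h(43) = 29·43 + 65 = 1312 = 12·109 + 4 ≡ 4 (mod 109).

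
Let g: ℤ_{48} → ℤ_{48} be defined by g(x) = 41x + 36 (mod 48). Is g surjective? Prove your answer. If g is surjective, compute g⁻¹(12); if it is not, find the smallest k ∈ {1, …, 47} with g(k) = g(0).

24

Recall: surjectivity means every element of the codomain has a preimage under g.
Since gcd(41, 48) = 1, 41 is invertible modulo 48. Euclid's algorithm: 48 = 1·41 + 7, 41 = 5·7 + 6, 7 = 1·6 + 1; back-substituting gives 1 = 41·41 − 35·48, so 41⁻¹ ≡ 41 (mod 48).
For any y ∈ ℤ_{48}, x = 41(y − 36) mod 48 satisfies g(x) = 41·41(y − 36) + 36 ≡ y (since 41·41 ≡ 1 mod 48). So every y has a preimage.
Hence g is surjective.
Since g is surjective, we find g⁻¹(12): we need 41x ≡ 12 − 36 ≡ 24 (mod 48). Using 41⁻¹ = 41: x ≡ 41·24 = 984 = 20·48 + 24, so x = 24.
Check: g(24) = 41·24 + 36 = 1020 = 21·48 + 12 ≡ 12 (mod 48).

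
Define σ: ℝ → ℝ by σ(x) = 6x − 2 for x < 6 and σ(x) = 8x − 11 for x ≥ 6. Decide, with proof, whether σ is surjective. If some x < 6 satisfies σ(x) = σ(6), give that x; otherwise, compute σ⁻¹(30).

Both pieces are strictly increasing (slopes 6 and 8), so each is injective on its own interval.
The left piece maps (−∞, 6) onto (−∞, 34); the right piece maps [6, ∞) onto [37, ∞).
The union (−∞, 34) ∪ [37, ∞) omits the interval between 34 and 37; in particular 34 has no preimage. So σ is not surjective.
Because the two images are disjoint, no x < 6 has σ(x) = σ(6), so we compute σ⁻¹(30): 30 lies in (−∞, 34), so solve 6x − 2 = 30: x = (30 + 2)/6 = 16/3.

16/3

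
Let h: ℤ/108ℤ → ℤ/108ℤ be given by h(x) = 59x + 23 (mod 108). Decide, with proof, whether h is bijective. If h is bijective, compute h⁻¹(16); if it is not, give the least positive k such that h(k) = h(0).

31

Suppose h(a) = h(b) in ℤ/108ℤ. Then 59a + 23 ≡ 59b + 23 (mod 108), so 59(a − b) ≡ 0 (mod 108).
Since gcd(59, 108) = 1, 59 is invertible modulo 108, thus a − b ≡ 0 (mod 108), i.e. a = b.
We now compute 59⁻¹ mod 108 explicitly. Euclid's algorithm: 108 = 1·59 + 49, 59 = 1·49 + 10, 49 = 4·10 + 9, 10 = 1·9 + 1; back-substituting gives 1 = 11·59 − 6·108, so 59⁻¹ ≡ 11 (mod 108).
For any y ∈ ℤ/108ℤ, x = 11(y − 23) mod 108 satisfies h(x) = 59·11(y − 23) + 23 ≡ y (since 59·11 ≡ 1 mod 108). So every y has a preimage.
Thus h is bijective.
Since h is bijective, we find h⁻¹(16): we need 59x ≡ 16 − 23 ≡ 101 (mod 108). Using 59⁻¹ = 11: x ≡ 11·101 = 1111 = 10·108 + 31, so x = 31.
Check: h(31) = 59·31 + 23 = 1852 = 17·108 + 16 ≡ 16 (mod 108).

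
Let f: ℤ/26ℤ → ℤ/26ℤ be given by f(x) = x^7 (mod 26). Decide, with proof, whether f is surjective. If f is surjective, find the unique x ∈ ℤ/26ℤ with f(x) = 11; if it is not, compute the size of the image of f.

15

Computing x^7 mod 26 for each x (by repeated squaring, reducing mod 26 at every step), the values f(0), f(1), …, f(25) are: 0, 1, 24, 3, 4, 21, 20, 19, 18, 9, 10, 15, 12, 13, 14, 11, 16, 17, 8, 7, 6, 5, 22, 23, 2, 25.
Every element of ℤ/26ℤ appears exactly once in this list, so f is a bijection, and in particular surjective.
Since f is surjective, we read off the preimage of 11 from the same table: f(15) = 11, so f⁻¹(11) = 15.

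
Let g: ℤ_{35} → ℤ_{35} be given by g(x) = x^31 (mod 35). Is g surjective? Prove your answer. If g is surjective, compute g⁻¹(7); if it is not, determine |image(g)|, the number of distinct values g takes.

28

Computing x^31 mod 35 for each x (by repeated squaring, reducing mod 35 at every step), the values g(0), g(1), …, g(34) are: 0, 1, 23, 17, 4, 5, 6, 28, 22, 9, 10, 11, 33, 27, 14, 15, 16, 3, 32, 19, 20, 21, 8, 2, 24, 25, 26, 13, 7, 29, 30, 31, 18, 12, 34.
Every element of ℤ_{35} appears exactly once in this list, so g is a bijection, and in particular surjective.
Since g is surjective, we read off the preimage of 7 from the same table: g(28) = 7, so g⁻¹(7) = 28.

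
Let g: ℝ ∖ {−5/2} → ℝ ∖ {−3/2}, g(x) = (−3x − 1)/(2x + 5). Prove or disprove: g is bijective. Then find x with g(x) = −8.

-3

Suppose g(u) = g(v). Cross-multiplying: (−3u − 1)(2v + 5) = (−3v − 1)(2u + 5).
Expanding both sides and cancelling the symmetric terms leaves −13·(u − v) = 0. Since −13 ≠ 0, u = v. Thus g is injective.
For any y ≠ −3/2, solving y(2x + 5) = −3x − 1 for x gives a well-defined x ≠ −5/2. So g is surjective.
Thus g is bijective.
Solving g(x) = −8: cross-multiplying gives −3x − 1 = −8(2x + 5), which rearranges to 13x = −39, so x = −3.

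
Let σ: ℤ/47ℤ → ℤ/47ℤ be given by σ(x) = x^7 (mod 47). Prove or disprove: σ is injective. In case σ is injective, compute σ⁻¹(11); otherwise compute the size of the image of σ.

Since 47 is prime, the nonzero elements of ℤ/47ℤ form a cyclic group of order 46.
As gcd(7, 46) = 1, raising to the 7th power is a bijection on this group: if x_1^7 ≡ x_2^7 then (x_1x_2^{−1})^7 = 1, and the only element of order dividing gcd(7, 46) = 1 is 1, so x_1 = x_2.
With σ(0) = 0 this makes σ injective on all of ℤ/47ℤ, hence bijective (finite equal-size domain and codomain). In particular σ is injective.
Since σ is injective, we find the preimage of 11. The inverse of x ↦ x^7 on (ℤ/47ℤ)^× is x ↦ x^33, because 7·33 = 231 = 5·46 + 1 ≡ 1 (mod 46) and x^{46} = 1 for x ≠ 0 (Fermat). So σ⁻¹(11) = 11^33 mod 47.
Repeated squaring mod 47: 11^1 ≡ 11, 11^2 ≡ 11² = 121 ≡ 27, 11^4 ≡ 27² = 729 ≡ 24, 11^8 ≡ 24² = 576 ≡ 12, 11^16 ≡ 12² = 144 ≡ 3, 11^32 ≡ 3² = 9. Since 33 = 32 + 1, 11^33 ≡ 9·11: 9·11 = 99 ≡ 5. So 11^33 ≡ 5 (mod 47).
Hence σ⁻¹(11) = 5.

5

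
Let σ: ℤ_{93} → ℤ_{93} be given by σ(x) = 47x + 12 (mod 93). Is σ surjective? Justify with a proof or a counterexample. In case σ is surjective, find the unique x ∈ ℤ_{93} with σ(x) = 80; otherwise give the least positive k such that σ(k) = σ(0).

Since gcd(47, 93) = 1, 47 is invertible modulo 93. Euclid's algorithm: 93 = 1·47 + 46, 47 = 1·46 + 1; back-substituting gives 1 = 2·47 − 1·93, so 47⁻¹ ≡ 2 (mod 93).
Then y ↦ 2(y − 12) is a two-sided inverse to σ, so every y ∈ ℤ_{93} has a preimage.
So σ is surjective.
Since σ is surjective, we find σ⁻¹(80): we need 47x ≡ 80 − 12 ≡ 68 (mod 93). Using 47⁻¹ = 2: x ≡ 2·68 = 136 = 1·93 + 43, so x = 43.
Check: σ(43) = 47·43 + 12 = 2033 = 21·93 + 80 ≡ 80 (mod 93).

43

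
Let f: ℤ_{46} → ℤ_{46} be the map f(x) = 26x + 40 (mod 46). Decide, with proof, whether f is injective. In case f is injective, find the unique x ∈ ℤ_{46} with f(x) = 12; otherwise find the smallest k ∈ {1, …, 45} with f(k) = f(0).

We have gcd(26, 46) = 2 > 1. Taking a = 0 and b = 23: f(0) = 40 and f(23) = 26·23 + 40 = 638 ≡ 40 (mod 46).
So f(0) = f(23) while 0 ≠ 23, therefore f is not injective.
Since f is not injective, we find the least positive k with f(k) = f(0): this means 26k ≡ 0 (mod 46), i.e. 46 ∣ 26k. Since gcd(26, 46) = 2, dividing through by 2 this holds exactly when 23 ∣ 13k, and as gcd(13, 23) = 1, exactly when 23 ∣ k.
The smallest positive such k is 23.

23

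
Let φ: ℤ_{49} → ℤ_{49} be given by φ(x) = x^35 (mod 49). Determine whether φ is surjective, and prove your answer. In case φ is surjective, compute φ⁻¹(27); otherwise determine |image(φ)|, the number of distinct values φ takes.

φ(0) = 0^35 = 0.
φ(7): Repeated squaring mod 49: 7^1 ≡ 7, 7^2 ≡ 7² = 49 ≡ 0, 7^4 ≡ 0² = 0, 7^8 ≡ 0² = 0, 7^16 ≡ 0² = 0, 7^32 ≡ 0² = 0. Since 35 = 32 + 2 + 1, 7^35 ≡ 0·0·7: 0·0 = 0, then 0·7 = 0. So 7^35 ≡ 0 (mod 49).
So φ(0) = φ(7) = 0 while 0 ≠ 7, thus φ is not injective.
A non-injective map from the 49-element set ℤ_{49} to itself takes at most 48 distinct values, so it cannot be surjective. So φ is not surjective.
Since φ is not surjective, we determine |image(φ)|. Computing x^35 mod 49 for each x (by repeated squaring, reducing mod 49 at every step), the values φ(0), φ(1), …, φ(48) are: 0, 1, 18, 19, 30, 31, 48, 0, 1, 18, 19, 30, 31, 48, 0, 1, 18, 19, 30, 31, 48, 0, 1, 18, 19, 30, 31, 48, 0, 1, 18, 19, 30, 31, 48, 0, 1, 18, 19, 30, 31, 48, 0, 1, 18, 19, 30, 31, 48.
The distinct values are {0, 1, 18, 19, 30, 31, 48}; there are 7 of them.

7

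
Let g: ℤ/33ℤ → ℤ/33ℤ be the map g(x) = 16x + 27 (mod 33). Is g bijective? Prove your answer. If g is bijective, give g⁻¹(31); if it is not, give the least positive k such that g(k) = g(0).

25

If g(x_1) = g(x_2), then 16x_1 ≡ 16x_2 (mod 33). Because gcd(16, 33) = 1, we may cancel 16 to get x_1 ≡ x_2 (mod 33).
We now compute 16⁻¹ mod 33 explicitly. Euclid's algorithm: 33 = 2·16 + 1; back-substituting gives 1 = 31·16 − 15·33, so 16⁻¹ ≡ 31 (mod 33).
Then y ↦ 31(y − 27) is a two-sided inverse to g, so every y ∈ ℤ/33ℤ has a preimage.
Thus g is bijective.
Since g is bijective, we find g⁻¹(31): we need 16x ≡ 31 − 27 ≡ 4 (mod 33). Using 16⁻¹ = 31: x ≡ 31·4 = 124 = 3·33 + 25, so x = 25.
Check: g(25) = 16·25 + 27 = 427 = 12·33 + 31 ≡ 31 (mod 33).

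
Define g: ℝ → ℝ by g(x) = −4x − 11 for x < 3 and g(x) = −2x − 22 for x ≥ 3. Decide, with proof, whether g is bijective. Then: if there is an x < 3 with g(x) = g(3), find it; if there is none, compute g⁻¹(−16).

5/4

Both pieces are strictly decreasing (slopes −4 and −2), so each is injective on its own interval.
The left piece maps (−∞, 3) onto (−23, ∞); the right piece maps [3, ∞) onto (−∞, −28].
The images leave a gap (−23 has no preimage), so g is not surjective, hence not bijective.
Because the two images are disjoint, no x < 3 has g(x) = g(3), so we compute g⁻¹(−16): −16 lies in (−23, ∞), so solve −4x − 11 = −16: x = (−16 + 11)/(−4) = 5/4.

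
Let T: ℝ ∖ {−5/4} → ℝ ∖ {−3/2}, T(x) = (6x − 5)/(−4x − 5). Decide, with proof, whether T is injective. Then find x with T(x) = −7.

Suppose T(u) = T(v). Cross-multiplying: (6u − 5)(−4v − 5) = (6v − 5)(−4u − 5).
Expanding both sides and cancelling the symmetric terms leaves −50·(u − v) = 0. Since −50 ≠ 0, u = v. Therefore T is injective.
Solving T(x) = −7: cross-multiplying gives 6x − 5 = −7(−4x − 5), which rearranges to −22x = 40, so x = −20/11.

-20/11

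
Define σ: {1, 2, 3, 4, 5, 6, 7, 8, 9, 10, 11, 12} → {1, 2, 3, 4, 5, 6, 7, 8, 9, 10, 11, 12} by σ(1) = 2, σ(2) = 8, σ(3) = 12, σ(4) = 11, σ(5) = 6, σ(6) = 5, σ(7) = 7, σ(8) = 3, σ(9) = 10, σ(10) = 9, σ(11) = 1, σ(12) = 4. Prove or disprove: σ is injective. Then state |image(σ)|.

12

The values σ(1), …, σ(12) are 2, 8, 12, 11, 6, 5, 7, 3, 10, 9, 1, 4 — all distinct.
So σ(s) = σ(t) only when s = t, and σ is injective.
The image of σ is {1, 2, 3, 4, 5, 6, 7, 8, 9, 10, 11, 12}, which has 12 elements.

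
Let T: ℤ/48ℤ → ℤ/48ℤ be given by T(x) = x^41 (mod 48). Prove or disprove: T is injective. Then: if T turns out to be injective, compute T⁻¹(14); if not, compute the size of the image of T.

T(0) = 0^41 = 0.
T(6): Repeated squaring mod 48: 6^1 ≡ 6, 6^2 ≡ 6² = 36, 6^4 ≡ 36² = 1296 ≡ 0, 6^8 ≡ 0² = 0, 6^16 ≡ 0² = 0, 6^32 ≡ 0² = 0. Since 41 = 32 + 8 + 1, 6^41 ≡ 0·0·6: 0·0 = 0, then 0·6 = 0. So 6^41 ≡ 0 (mod 48).
So T(0) = T(6) = 0 while 0 ≠ 6, thus T is not injective.
Since T is not injective, we determine |image(T)|. Computing x^41 mod 48 for each x (by repeated squaring, reducing mod 48 at every step), the values T(0), T(1), …, T(47) are: 0, 1, 32, 3, 16, 5, 0, 7, 32, 9, 16, 11, 0, 13, 32, 15, 16, 17, 0, 19, 32, 21, 16, 23, 0, 25, 32, 27, 16, 29, 0, 31, 32, 33, 16, 35, 0, 37, 32, 39, 16, 41, 0, 43, 32, 45, 16, 47.
The distinct values are {0, 1, 3, 5, 7, 9, 11, 13, 15, 16, 17, 19, 21, 23, 25, 27, 29, 31, 32, 33, 35, 37, 39, 41, 43, 45, 47}; there are 27 of them.

27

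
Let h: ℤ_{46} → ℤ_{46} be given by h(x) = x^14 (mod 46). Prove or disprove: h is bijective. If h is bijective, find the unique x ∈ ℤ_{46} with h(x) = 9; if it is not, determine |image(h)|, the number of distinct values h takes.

h(22): Repeated squaring mod 46: 22^1 ≡ 22, 22^2 ≡ 22² = 484 ≡ 24, 22^4 ≡ 24² = 576 ≡ 24, 22^8 ≡ 24² = 576 ≡ 24. Since 14 = 8 + 4 + 2, 22^14 ≡ 24·24·24: 24·24 = 576 ≡ 24, then 24·24 = 576 ≡ 24. So 22^14 ≡ 24 (mod 46).
h(24): Repeated squaring mod 46: 24^1 ≡ 24, 24^2 ≡ 24² = 576 ≡ 24, 24^4 ≡ 24² = 576 ≡ 24, 24^8 ≡ 24² = 576 ≡ 24. Since 14 = 8 + 4 + 2, 24^14 ≡ 24·24·24: 24·24 = 576 ≡ 24, then 24·24 = 576 ≡ 24. So 24^14 ≡ 24 (mod 46).
So h(22) = h(24) = 24 while 22 ≠ 24, so h is not injective, hence not bijective.
Since h is not bijective, we determine |image(h)|. Computing x^14 mod 46 for each x (by repeated squaring, reducing mod 46 at every step), the values h(0), h(1), …, h(45) are: 0, 1, 8, 27, 18, 13, 32, 25, 6, 39, 12, 3, 26, 35, 16, 29, 2, 9, 36, 41, 4, 31, 24, 23, 24, 31, 4, 41, 36, 9, 2, 29, 16, 35, 26, 3, 12, 39, 6, 25, 32, 13, 18, 27, 8, 1.
The distinct values are {0, 1, 2, 3, 4, 6, 8, 9, 12, 13, 16, 18, 23, 24, 25, 26, 27, 29, 31, 32, 35, 36, 39, 41}; there are 24 of them.

24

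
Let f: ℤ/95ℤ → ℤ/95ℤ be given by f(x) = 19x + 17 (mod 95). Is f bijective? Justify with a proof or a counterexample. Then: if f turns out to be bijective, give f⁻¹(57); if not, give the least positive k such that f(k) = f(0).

5

By definition, f is injective if f(s) = f(t) implies s = t.
We have gcd(19, 95) = 19 > 1. Taking s = 0 and t = 5: f(0) = 17 and f(5) = 19·5 + 17 = 112 ≡ 17 (mod 95).
So f(0) = f(5) while 0 ≠ 5, hence f is not injective, hence not bijective.
Since f is not bijective, we find the least positive k with f(k) = f(0): this means 19k ≡ 0 (mod 95), i.e. 95 ∣ 19k. Since gcd(19, 95) = 19, dividing through by 19 this holds exactly when 5 ∣ k.
The smallest positive such k is 5.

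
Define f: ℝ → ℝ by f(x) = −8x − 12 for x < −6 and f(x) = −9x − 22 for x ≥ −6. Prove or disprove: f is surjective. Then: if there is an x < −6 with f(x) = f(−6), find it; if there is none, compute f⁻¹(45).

Both pieces are strictly decreasing (slopes −8 and −9), so each is injective on its own interval.
The left piece maps (−∞, −6) onto (36, ∞); the right piece maps [−6, ∞) onto (−∞, 32].
The union (36, ∞) ∪ (−∞, 32] omits the interval between 36 and 32; in particular 36 has no preimage. So f is not surjective.
Because the two images are disjoint, no x < −6 has f(x) = f(−6), so we compute f⁻¹(45): 45 lies in (36, ∞), so solve −8x − 12 = 45: x = (45 + 12)/(−8) = −57/8.

-57/8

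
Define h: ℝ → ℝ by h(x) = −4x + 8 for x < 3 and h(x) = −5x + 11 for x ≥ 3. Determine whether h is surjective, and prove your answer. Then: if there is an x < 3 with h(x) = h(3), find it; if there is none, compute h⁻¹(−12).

Both pieces are strictly decreasing (slopes −4 and −5), so each is injective on its own interval.
The left piece maps (−∞, 3) onto (−4, ∞); the right piece maps [3, ∞) onto (−∞, −4].
These images together cover ℝ, so h is surjective.
Because the two images are disjoint, no x < 3 has h(x) = h(3), so we compute h⁻¹(−12): −12 lies in (−∞, −4], so solve −5x + 11 = −12: x = (−12 − 11)/(−5) = 23/5.

23/5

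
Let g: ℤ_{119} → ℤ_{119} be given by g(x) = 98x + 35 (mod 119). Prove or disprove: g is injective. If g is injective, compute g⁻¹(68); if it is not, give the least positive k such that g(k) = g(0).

We have gcd(98, 119) = 7 > 1. Taking u = 0 and v = 17: g(0) = 35 and g(17) = 98·17 + 35 = 1701 ≡ 35 (mod 119).
So g(0) = g(17) while 0 ≠ 17, thus g is not injective.
Since g is not injective, we find the least positive k with g(k) = g(0): this means 98k ≡ 0 (mod 119), i.e. 119 ∣ 98k. Since gcd(98, 119) = 7, dividing through by 7 this holds exactly when 17 ∣ 14k, and as gcd(14, 17) = 1, exactly when 17 ∣ k.
The smallest positive such k is 17.

17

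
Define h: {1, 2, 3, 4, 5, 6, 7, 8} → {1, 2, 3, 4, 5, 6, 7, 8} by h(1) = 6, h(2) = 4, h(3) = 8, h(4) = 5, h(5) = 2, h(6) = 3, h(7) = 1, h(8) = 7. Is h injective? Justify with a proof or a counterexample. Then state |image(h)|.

8

The values h(1), …, h(8) are 6, 4, 8, 5, 2, 3, 1, 7 — all distinct.
So h(u) = h(v) only when u = v, and h is injective.
The image of h is {1, 2, 3, 4, 5, 6, 7, 8}, which has 8 elements.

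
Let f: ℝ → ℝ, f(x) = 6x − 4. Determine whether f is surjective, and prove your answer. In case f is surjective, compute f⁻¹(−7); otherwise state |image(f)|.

-1/2

Recall that f is surjective if every y in the codomain equals f(x) for some x in the domain.
For any y ∈ ℝ, x = (y + 4)/6 satisfies f(x) = y.
So f is surjective.
Since f is surjective, we compute f⁻¹(−7) = (−7 + 4)/6 = −1/2.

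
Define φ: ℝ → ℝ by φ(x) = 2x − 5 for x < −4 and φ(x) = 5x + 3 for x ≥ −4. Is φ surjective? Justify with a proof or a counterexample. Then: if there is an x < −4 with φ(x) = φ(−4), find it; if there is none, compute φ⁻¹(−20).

Both pieces are strictly increasing (slopes 2 and 5), so each is injective on its own interval.
The left piece maps (−∞, −4) onto (−∞, −13); the right piece maps [−4, ∞) onto [−17, ∞).
The union (−∞, −13) ∪ [−17, ∞) covers ℝ, so φ is surjective.
For the follow-up: the images overlap, so an x < −4 with φ(x) = φ(−4) exists. φ(−4) = −17; solving 2x − 5 = −17 for x < −4 gives x = (−17 + 5)/2 = −6.

-6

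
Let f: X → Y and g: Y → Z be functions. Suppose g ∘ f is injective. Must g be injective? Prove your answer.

No. Take X = {1, 2}, Y = {1, 2, 3}, Z = {1, 2, 3}, f(a) = a for each a ∈ X, and g(b) = 2 if b ∈ {2, 3} else g(b) = b.
Then g ∘ f = f is injective (X ⊂ Y and f is the inclusion), but g(2) = g(3) = 2 with 2 ≠ 3, so g is not injective.

not injective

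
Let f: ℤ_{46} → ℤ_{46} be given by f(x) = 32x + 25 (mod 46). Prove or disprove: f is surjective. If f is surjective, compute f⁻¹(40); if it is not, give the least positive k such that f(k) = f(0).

Recall that f is surjective if every y in the codomain equals f(x) for some x in the domain.
Since gcd(32, 46) = 2, we have 32x ≡ 0 (mod 2) for all x, so f(x) ≡ 1 (mod 2).
But 0 ≢ 1 (mod 2), so 0 ∈ ℤ_{46} has no preimage. Therefore f is not surjective.
Since f is not surjective, we find the least positive k with f(k) = f(0): this means 32k ≡ 0 (mod 46), i.e. 46 ∣ 32k. Since gcd(32, 46) = 2, dividing through by 2 this holds exactly when 23 ∣ 16k, and as gcd(16, 23) = 1, exactly when 23 ∣ k.
The smallest positive such k is 23.

23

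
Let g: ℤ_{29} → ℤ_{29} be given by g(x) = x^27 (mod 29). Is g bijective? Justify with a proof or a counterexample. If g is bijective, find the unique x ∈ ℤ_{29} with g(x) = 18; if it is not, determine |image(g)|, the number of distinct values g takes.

Since 29 is prime, the nonzero elements of ℤ_{29} form a cyclic group of order 28.
As gcd(27, 28) = 1, raising to the 27th power is a bijection on this group: if a^27 ≡ b^27 then (ab^{−1})^27 = 1, and the only element of order dividing gcd(27, 28) = 1 is 1, so a = b.
With g(0) = 0 this makes g injective on all of ℤ_{29}, hence bijective (finite equal-size domain and codomain). In particular g is bijective.
Since g is bijective, we find the preimage of 18. The inverse of x ↦ x^27 on (ℤ_{29})^× is x ↦ x^27, because 27·27 = 729 = 26·28 + 1 ≡ 1 (mod 28) and x^{28} = 1 for x ≠ 0 (Fermat). So g⁻¹(18) = 18^27 mod 29.
Repeated squaring mod 29: 18^1 ≡ 18, 18^2 ≡ 18² = 324 ≡ 5, 18^4 ≡ 5² = 25, 18^8 ≡ 25² = 625 ≡ 16, 18^16 ≡ 16² = 256 ≡ 24. Since 27 = 16 + 8 + 2 + 1, 18^27 ≡ 24·16·5·18: 24·16 = 384 ≡ 7, then 7·5 = 35 ≡ 6, then 6·18 = 108 ≡ 21. So 18^27 ≡ 21 (mod 29).
Hence g⁻¹(18) = 21.

21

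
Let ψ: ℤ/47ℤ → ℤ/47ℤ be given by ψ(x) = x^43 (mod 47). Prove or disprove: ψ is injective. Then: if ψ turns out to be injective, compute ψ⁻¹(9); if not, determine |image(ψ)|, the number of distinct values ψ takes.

Since 47 is prime, the nonzero elements of ℤ/47ℤ form a cyclic group of order 46.
As gcd(43, 46) = 1, raising to the 43rd power is a bijection on this group: if s^43 ≡ t^43 then (st^{−1})^43 = 1, and the only element of order dividing gcd(43, 46) = 1 is 1, so s = t.
With ψ(0) = 0 this makes ψ injective on all of ℤ/47ℤ, hence bijective (finite equal-size domain and codomain). In particular ψ is injective.
Since ψ is injective, we find the preimage of 9. The inverse of x ↦ x^43 on (ℤ/47ℤ)^× is x ↦ x^15, because 43·15 = 645 = 14·46 + 1 ≡ 1 (mod 46) and x^{46} = 1 for x ≠ 0 (Fermat). So ψ⁻¹(9) = 9^15 mod 47.
Repeated squaring mod 47: 9^1 ≡ 9, 9^2 ≡ 9² = 81 ≡ 34, 9^4 ≡ 34² = 1156 ≡ 28, 9^8 ≡ 28² = 784 ≡ 32. Since 15 = 8 + 4 + 2 + 1, 9^15 ≡ 32·28·34·9: 32·28 = 896 ≡ 3, then 3·34 = 102 ≡ 8, then 8·9 = 72 ≡ 25. So 9^15 ≡ 25 (mod 47).
Hence ψ⁻¹(9) = 25.

25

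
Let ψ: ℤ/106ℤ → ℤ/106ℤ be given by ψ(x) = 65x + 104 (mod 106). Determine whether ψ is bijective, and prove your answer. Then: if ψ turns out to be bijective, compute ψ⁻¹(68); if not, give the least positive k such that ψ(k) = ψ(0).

50

If ψ(u) = ψ(v), then 65u ≡ 65v (mod 106). Because gcd(65, 106) = 1, we may cancel 65 to get u ≡ v (mod 106).
We now compute 65⁻¹ mod 106 explicitly. Euclid's algorithm: 106 = 1·65 + 41, 65 = 1·41 + 24, 41 = 1·24 + 17, 24 = 1·17 + 7, 17 = 2·7 + 3, 7 = 2·3 + 1; back-substituting gives 1 = 31·65 − 19·106, so 65⁻¹ ≡ 31 (mod 106).
For any y ∈ ℤ/106ℤ, x = 31(y − 104) mod 106 satisfies ψ(x) = 65·31(y − 104) + 104 ≡ y (since 65·31 ≡ 1 mod 106). So every y has a preimage.
So ψ is bijective.
Since ψ is bijective, we compute ψ⁻¹(68): solve 65x + 104 ≡ 68 (mod 106), i.e. 65x ≡ 70 (mod 106).
Multiplying by 65⁻¹ = 31 gives x ≡ 31·70 = 2170 = 20·106 + 50 ≡ 50 (mod 106).
Check: ψ(50) = 65·50 + 104 = 3354 = 31·106 + 68 ≡ 68 (mod 106).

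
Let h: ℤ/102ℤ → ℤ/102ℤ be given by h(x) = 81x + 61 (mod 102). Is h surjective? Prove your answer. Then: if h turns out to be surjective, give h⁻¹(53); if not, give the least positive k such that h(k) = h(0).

34

Since gcd(81, 102) = 3, we have 81x ≡ 0 (mod 3) for all x, so h(x) ≡ 1 (mod 3).
But 0 ≢ 1 (mod 3), so 0 ∈ ℤ/102ℤ has no preimage. Hence h is not surjective.
Since h is not surjective, we find the least positive k with h(k) = h(0): this means 81k ≡ 0 (mod 102), i.e. 102 ∣ 81k. Since gcd(81, 102) = 3, dividing through by 3 this holds exactly when 34 ∣ 27k, and as gcd(27, 34) = 1, exactly when 34 ∣ k.
The smallest positive such k is 34.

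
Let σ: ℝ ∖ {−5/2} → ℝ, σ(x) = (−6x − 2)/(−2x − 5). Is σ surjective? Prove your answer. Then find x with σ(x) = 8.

-19/5

If σ(x) = 3, cross-multiplying gives −2(−6x − 2) = −6(−2x − 5), which simplifies to 4 = 30 — false.  So 3 has no preimage and σ is not surjective.
Solving σ(x) = 8: cross-multiplying gives −6x − 2 = 8(−2x − 5), which rearranges to 10x = −38, so x = −19/5.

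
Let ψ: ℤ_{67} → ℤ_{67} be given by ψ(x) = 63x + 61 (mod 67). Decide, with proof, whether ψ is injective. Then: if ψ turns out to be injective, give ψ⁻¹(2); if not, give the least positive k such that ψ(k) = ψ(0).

If ψ(u) = ψ(v), then 63u ≡ 63v (mod 67). Because gcd(63, 67) = 1, we may cancel 63 to get u ≡ v (mod 67).
Thus ψ is injective.
We now compute 63⁻¹ mod 67 explicitly. Euclid's algorithm: 67 = 1·63 + 4, 63 = 15·4 + 3, 4 = 1·3 + 1; back-substituting gives 1 = 50·63 − 47·67, so 63⁻¹ ≡ 50 (mod 67).
Since ψ is injective, we find ψ⁻¹(2): we need 63x ≡ 2 − 61 ≡ 8 (mod 67). Using 63⁻¹ = 50: x ≡ 50·8 = 400 = 5·67 + 65, so x = 65.
Check: ψ(65) = 63·65 + 61 = 4156 = 62·67 + 2 ≡ 2 (mod 67).

65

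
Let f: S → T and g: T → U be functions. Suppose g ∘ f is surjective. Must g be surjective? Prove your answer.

surjective

Let c ∈ U. Since g ∘ f is surjective, some a ∈ S has g(f(a)) = c. Then b = f(a) ∈ T satisfies g(b) = c. So g is surjective.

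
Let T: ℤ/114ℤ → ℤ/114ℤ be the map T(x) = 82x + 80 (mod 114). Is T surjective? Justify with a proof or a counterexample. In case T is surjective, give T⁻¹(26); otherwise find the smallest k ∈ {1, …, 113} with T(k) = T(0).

Since gcd(82, 114) = 2, we have 82x ≡ 0 (mod 2) for all x, so T(x) ≡ 0 (mod 2).
But 1 ≢ 0 (mod 2), so 1 ∈ ℤ/114ℤ has no preimage. Therefore T is not surjective.
Since T is not surjective, we find the least positive k with T(k) = T(0): this means 82k ≡ 0 (mod 114), i.e. 114 ∣ 82k. Since gcd(82, 114) = 2, dividing through by 2 this holds exactly when 57 ∣ 41k, and as gcd(41, 57) = 1, exactly when 57 ∣ k.
The smallest positive such k is 57.

57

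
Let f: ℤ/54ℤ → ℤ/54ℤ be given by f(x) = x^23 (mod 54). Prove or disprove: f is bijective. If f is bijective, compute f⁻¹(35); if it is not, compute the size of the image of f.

f(0) = 0^23 = 0.
f(6): Repeated squaring mod 54: 6^1 ≡ 6, 6^2 ≡ 6² = 36, 6^4 ≡ 36² = 1296 ≡ 0, 6^8 ≡ 0² = 0, 6^16 ≡ 0² = 0. Since 23 = 16 + 4 + 2 + 1, 6^23 ≡ 0·0·36·6: 0·0 = 0, then 0·36 = 0, then 0·6 = 0. So 6^23 ≡ 0 (mod 54).
So f(0) = f(6) = 0 while 0 ≠ 6, thus f is not injective, hence not bijective.
Since f is not bijective, we determine |image(f)|. Computing x^23 mod 54 for each x (by repeated squaring, reducing mod 54 at every step), the values f(0), f(1), …, f(53) are: 0, 1, 32, 27, 52, 47, 0, 13, 44, 27, 46, 23, 0, 43, 38, 27, 4, 35, 0, 37, 14, 27, 34, 29, 0, 49, 26, 27, 28, 5, 0, 25, 20, 27, 40, 17, 0, 19, 50, 27, 16, 11, 0, 31, 8, 27, 10, 41, 0, 7, 2, 27, 22, 53.
The distinct values are {0, 1, 2, 4, 5, 7, 8, 10, 11, 13, 14, 16, 17, 19, 20, 22, 23, 25, 26, 27, 28, 29, 31, 32, 34, 35, 37, 38, 40, 41, 43, 44, 46, 47, 49, 50, 52, 53}; there are 38 of them.

38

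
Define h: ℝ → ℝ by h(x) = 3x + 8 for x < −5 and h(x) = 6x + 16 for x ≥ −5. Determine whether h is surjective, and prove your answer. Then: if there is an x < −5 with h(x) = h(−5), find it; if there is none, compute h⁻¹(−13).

-22/3

Both pieces are strictly increasing (slopes 3 and 6), so each is injective on its own interval.
The left piece maps (−∞, −5) onto (−∞, −7); the right piece maps [−5, ∞) onto [−14, ∞).
The union (−∞, −7) ∪ [−14, ∞) covers ℝ, so h is surjective.
For the follow-up: the images overlap, so an x < −5 with h(x) = h(−5) exists. h(−5) = −14; solving 3x + 8 = −14 for x < −5 gives x = (−14 − 8)/3 = −22/3.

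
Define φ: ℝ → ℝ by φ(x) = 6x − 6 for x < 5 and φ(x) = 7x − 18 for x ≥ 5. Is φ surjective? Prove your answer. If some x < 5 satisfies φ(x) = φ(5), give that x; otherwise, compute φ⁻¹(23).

23/6

Both pieces are strictly increasing (slopes 6 and 7), so each is injective on its own interval.
The left piece maps (−∞, 5) onto (−∞, 24); the right piece maps [5, ∞) onto [17, ∞).
The union (−∞, 24) ∪ [17, ∞) covers ℝ, so φ is surjective.
For the follow-up: the images overlap, so an x < 5 with φ(x) = φ(5) exists. φ(5) = 17; solving 6x − 6 = 17 for x < 5 gives x = (17 + 6)/6 = 23/6.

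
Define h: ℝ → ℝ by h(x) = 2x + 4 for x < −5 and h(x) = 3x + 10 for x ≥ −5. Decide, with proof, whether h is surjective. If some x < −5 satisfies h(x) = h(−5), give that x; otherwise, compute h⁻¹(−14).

Both pieces are strictly increasing (slopes 2 and 3), so each is injective on its own interval.
The left piece maps (−∞, −5) onto (−∞, −6); the right piece maps [−5, ∞) onto [−5, ∞).
The union (−∞, −6) ∪ [−5, ∞) omits the interval between −6 and −5; in particular −6 has no preimage. So h is not surjective.
Because the two images are disjoint, no x < −5 has h(x) = h(−5), so we compute h⁻¹(−14): −14 lies in (−∞, −6), so solve 2x + 4 = −14: x = (−14 − 4)/2 = −9.

-9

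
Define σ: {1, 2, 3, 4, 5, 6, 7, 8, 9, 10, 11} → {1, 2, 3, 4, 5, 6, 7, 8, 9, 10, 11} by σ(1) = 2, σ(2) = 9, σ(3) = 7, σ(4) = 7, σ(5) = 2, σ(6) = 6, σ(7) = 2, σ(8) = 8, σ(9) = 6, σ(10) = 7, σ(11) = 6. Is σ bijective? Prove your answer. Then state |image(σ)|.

σ(3) = 7 = σ(4) with 3 ≠ 4, so σ is not injective, hence not bijective.
The image of σ is {2, 6, 7, 8, 9}, which has 5 elements.

5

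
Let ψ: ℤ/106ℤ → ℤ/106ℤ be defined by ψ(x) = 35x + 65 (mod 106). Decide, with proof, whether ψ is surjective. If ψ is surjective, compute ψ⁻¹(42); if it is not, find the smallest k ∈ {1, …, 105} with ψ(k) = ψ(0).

Recall that surjectivity means every element of the codomain has a preimage under ψ.
Since gcd(35, 106) = 1, 35 is invertible modulo 106. Euclid's algorithm: 106 = 3·35 + 1; back-substituting gives 1 = 103·35 − 34·106, so 35⁻¹ ≡ 103 (mod 106).
Then y ↦ 103(y − 65) is a two-sided inverse to ψ, so every y ∈ ℤ/106ℤ has a preimage.
So ψ is surjective.
Since ψ is surjective, we compute ψ⁻¹(42): solve 35x + 65 ≡ 42 (mod 106), i.e. 35x ≡ 83 (mod 106).
Multiplying by 35⁻¹ = 103 gives x ≡ 103·83 = 8549 = 80·106 + 69 ≡ 69 (mod 106).
Check: ψ(69) = 35·69 + 65 = 2480 = 23·106 + 42 ≡ 42 (mod 106).

69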